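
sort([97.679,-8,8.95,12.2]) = [-8,8.95,12.2,97.679]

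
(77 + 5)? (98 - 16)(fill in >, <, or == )==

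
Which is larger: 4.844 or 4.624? 4.844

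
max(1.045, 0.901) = 1.045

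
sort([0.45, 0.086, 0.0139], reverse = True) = [0.45, 0.086, 0.0139]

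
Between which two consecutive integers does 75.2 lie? 75 and 76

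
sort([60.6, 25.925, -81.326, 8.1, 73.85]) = [-81.326, 8.1, 25.925, 60.6, 73.85]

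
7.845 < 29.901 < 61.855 True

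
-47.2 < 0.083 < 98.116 True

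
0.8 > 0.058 True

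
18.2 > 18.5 False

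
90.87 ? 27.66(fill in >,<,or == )>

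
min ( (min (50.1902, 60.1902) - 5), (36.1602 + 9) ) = 45.1602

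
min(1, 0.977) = 0.977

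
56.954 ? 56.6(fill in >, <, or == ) >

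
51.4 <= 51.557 True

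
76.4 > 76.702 False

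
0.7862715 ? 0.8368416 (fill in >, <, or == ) <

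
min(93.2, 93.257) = 93.2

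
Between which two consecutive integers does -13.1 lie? -14 and -13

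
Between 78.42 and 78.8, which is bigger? 78.8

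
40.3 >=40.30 True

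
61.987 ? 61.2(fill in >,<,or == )>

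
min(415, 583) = 415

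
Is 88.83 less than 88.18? No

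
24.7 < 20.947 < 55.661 False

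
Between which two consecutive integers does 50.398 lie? 50 and 51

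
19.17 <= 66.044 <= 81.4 True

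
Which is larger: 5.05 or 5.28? 5.28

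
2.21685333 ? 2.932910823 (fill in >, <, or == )<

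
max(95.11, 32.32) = 95.11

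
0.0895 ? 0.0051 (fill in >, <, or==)>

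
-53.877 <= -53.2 True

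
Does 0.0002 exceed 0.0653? No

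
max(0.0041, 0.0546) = 0.0546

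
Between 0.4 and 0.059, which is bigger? 0.4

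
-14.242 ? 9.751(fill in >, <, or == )<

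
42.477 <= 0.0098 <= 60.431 False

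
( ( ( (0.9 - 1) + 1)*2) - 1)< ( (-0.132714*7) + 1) False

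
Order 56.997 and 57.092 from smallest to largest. 56.997, 57.092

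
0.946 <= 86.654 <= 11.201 False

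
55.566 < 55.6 True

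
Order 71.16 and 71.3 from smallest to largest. 71.16, 71.3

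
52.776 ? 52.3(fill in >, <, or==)>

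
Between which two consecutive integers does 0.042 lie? 0 and 1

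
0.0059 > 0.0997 False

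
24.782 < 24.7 False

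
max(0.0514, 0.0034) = 0.0514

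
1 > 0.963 True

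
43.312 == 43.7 False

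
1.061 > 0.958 True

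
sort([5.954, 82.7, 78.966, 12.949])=[5.954, 12.949, 78.966, 82.7]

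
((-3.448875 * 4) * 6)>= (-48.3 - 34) False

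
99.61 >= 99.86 False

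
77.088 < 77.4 True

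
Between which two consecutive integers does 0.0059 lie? 0 and 1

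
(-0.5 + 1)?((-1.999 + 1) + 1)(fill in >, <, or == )>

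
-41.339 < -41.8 False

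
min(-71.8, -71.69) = -71.8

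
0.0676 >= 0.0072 True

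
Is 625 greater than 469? Yes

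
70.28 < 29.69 False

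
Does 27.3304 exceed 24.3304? Yes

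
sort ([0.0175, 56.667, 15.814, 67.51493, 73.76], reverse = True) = [73.76, 67.51493, 56.667, 15.814, 0.0175]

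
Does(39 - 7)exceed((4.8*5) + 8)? No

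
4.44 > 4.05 True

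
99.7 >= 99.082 True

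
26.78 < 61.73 True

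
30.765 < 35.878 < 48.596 True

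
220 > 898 False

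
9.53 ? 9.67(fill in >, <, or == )<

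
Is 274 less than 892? Yes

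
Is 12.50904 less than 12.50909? Yes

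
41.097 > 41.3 False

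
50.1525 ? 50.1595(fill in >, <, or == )<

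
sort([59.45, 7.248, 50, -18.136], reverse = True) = [59.45, 50, 7.248, -18.136]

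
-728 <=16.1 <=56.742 True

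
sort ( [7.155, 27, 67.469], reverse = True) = [67.469, 27, 7.155]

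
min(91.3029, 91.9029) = 91.3029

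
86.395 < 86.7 True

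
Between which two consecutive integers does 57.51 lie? 57 and 58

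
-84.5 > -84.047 False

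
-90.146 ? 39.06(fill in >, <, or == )<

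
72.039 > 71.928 True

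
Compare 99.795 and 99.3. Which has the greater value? 99.795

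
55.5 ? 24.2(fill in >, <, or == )>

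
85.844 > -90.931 True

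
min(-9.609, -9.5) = -9.609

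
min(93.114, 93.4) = 93.114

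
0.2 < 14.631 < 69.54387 True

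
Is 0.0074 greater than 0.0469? No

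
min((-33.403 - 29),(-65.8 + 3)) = -62.8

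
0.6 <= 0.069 False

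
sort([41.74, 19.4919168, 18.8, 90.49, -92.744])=[-92.744, 18.8, 19.4919168, 41.74, 90.49]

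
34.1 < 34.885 True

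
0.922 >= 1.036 False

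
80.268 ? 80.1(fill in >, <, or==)>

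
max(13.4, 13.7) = 13.7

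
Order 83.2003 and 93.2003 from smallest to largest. 83.2003, 93.2003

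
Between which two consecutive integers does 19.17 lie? 19 and 20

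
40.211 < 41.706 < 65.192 True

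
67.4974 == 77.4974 False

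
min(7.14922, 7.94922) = 7.14922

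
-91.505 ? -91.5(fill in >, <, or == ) <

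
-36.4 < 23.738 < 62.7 True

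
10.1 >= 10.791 False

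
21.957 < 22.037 True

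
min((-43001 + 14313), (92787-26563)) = -28688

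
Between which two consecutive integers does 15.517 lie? 15 and 16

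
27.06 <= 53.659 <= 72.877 True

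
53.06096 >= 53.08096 False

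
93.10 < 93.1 False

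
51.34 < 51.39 True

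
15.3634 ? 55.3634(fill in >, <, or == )<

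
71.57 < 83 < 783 True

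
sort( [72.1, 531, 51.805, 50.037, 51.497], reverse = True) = [531, 72.1, 51.805, 51.497, 50.037]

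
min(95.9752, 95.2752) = 95.2752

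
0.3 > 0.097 True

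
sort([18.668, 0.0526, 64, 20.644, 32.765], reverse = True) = [64, 32.765, 20.644, 18.668, 0.0526]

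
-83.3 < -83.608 False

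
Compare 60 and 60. They are equal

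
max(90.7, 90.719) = 90.719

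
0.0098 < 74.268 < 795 True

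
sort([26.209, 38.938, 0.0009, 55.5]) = [0.0009, 26.209, 38.938, 55.5]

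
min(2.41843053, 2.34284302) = 2.34284302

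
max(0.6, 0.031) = 0.6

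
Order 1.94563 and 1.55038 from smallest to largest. 1.55038, 1.94563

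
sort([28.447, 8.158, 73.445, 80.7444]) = [8.158, 28.447, 73.445, 80.7444]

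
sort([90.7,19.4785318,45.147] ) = [19.4785318,45.147,90.7]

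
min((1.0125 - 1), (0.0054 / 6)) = 0.0009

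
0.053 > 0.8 False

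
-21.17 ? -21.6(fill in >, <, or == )>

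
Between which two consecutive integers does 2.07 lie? 2 and 3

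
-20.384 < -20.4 False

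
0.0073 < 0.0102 True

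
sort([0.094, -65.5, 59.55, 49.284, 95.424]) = [-65.5, 0.094, 49.284, 59.55, 95.424]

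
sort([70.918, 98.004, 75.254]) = [70.918, 75.254, 98.004]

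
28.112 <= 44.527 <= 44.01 False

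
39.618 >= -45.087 True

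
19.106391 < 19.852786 True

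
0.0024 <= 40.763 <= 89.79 True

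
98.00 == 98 True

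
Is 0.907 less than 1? Yes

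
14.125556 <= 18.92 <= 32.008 True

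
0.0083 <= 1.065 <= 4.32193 True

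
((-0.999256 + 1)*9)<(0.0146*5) True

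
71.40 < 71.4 False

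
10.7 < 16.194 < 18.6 True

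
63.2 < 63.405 True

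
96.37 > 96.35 True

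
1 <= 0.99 False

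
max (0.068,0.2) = 0.2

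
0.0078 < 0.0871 True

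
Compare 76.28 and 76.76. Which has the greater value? 76.76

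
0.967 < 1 True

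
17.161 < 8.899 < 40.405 False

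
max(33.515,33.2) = 33.515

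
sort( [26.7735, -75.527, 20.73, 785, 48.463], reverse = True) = [785, 48.463, 26.7735, 20.73, -75.527]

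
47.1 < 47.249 True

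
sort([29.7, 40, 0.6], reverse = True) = [40, 29.7, 0.6]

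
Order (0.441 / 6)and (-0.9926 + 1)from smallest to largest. (-0.9926 + 1), (0.441 / 6)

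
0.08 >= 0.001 True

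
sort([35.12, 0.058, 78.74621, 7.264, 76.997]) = [0.058, 7.264, 35.12, 76.997, 78.74621]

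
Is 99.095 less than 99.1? Yes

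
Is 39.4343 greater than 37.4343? Yes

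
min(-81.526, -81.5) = -81.526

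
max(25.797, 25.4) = 25.797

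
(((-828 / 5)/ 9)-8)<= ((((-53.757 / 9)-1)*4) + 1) False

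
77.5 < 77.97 True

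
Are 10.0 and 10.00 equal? Yes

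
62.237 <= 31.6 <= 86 False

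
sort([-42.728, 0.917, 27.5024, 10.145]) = [-42.728, 0.917, 10.145, 27.5024]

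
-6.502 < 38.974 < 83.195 True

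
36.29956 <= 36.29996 True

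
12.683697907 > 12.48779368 True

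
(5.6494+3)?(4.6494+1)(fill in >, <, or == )>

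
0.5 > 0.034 True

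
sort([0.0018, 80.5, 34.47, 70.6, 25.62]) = [0.0018, 25.62, 34.47, 70.6, 80.5]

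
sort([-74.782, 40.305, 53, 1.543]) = [-74.782, 1.543, 40.305, 53]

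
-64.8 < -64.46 True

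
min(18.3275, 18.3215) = 18.3215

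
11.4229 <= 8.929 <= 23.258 False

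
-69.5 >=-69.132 False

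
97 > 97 False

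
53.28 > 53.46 False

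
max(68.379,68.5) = 68.5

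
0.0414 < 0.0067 False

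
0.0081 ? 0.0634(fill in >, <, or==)<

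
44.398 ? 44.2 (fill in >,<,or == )>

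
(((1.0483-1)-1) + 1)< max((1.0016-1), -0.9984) False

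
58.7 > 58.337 True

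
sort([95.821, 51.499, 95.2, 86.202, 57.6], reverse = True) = [95.821, 95.2, 86.202, 57.6, 51.499]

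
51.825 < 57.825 True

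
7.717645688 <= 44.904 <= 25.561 False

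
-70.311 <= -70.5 False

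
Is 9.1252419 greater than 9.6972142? No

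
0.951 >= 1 False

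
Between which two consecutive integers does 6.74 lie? 6 and 7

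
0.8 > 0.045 True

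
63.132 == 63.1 False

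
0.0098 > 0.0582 False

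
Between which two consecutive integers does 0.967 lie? 0 and 1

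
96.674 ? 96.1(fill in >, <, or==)>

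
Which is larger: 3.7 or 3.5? 3.7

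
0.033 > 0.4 False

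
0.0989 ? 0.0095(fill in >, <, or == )>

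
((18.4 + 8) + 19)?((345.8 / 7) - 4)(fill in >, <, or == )==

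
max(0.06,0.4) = 0.4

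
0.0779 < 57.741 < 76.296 True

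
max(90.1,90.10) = 90.10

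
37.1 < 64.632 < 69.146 True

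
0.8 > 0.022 True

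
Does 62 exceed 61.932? Yes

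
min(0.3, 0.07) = 0.07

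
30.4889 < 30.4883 False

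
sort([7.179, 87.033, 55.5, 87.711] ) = [7.179, 55.5, 87.033, 87.711]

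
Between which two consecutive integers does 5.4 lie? 5 and 6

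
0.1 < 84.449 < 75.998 False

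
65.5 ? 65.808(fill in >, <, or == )<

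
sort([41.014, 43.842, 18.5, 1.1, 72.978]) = [1.1, 18.5, 41.014, 43.842, 72.978]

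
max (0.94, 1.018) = 1.018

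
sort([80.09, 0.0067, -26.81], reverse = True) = [80.09, 0.0067, -26.81]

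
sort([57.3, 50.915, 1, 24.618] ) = [1, 24.618, 50.915, 57.3]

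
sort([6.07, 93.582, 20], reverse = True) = [93.582, 20, 6.07]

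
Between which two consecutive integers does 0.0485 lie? 0 and 1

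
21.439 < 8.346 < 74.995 False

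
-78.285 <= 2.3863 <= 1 False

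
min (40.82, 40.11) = 40.11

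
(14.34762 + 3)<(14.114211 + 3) False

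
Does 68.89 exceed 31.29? Yes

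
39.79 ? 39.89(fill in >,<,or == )<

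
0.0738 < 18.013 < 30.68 True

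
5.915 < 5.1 False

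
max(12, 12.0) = 12.0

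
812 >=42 True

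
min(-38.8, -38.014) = -38.8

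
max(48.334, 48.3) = 48.334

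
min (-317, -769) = -769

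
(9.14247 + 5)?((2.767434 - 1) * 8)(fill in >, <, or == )>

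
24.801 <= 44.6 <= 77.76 True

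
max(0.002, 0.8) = 0.8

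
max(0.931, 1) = 1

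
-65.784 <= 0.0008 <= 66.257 True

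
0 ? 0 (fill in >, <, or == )==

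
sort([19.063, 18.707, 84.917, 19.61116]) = [18.707, 19.063, 19.61116, 84.917]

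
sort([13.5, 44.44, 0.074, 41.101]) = [0.074, 13.5, 41.101, 44.44]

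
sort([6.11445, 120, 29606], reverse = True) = [29606, 120, 6.11445]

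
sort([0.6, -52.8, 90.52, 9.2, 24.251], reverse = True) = [90.52, 24.251, 9.2, 0.6, -52.8]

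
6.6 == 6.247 False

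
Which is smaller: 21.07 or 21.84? 21.07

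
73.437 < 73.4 False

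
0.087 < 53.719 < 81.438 True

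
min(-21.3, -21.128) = -21.3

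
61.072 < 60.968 False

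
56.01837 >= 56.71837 False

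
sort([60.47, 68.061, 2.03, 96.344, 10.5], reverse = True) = [96.344, 68.061, 60.47, 10.5, 2.03]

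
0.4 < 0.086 False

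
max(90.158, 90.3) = 90.3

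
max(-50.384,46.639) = 46.639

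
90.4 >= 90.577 False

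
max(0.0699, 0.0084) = 0.0699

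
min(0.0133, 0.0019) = 0.0019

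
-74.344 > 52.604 False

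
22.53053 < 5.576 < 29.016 False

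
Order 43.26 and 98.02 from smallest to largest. 43.26, 98.02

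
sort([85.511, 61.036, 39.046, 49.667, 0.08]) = [0.08, 39.046, 49.667, 61.036, 85.511]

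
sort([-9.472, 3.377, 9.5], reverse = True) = [9.5, 3.377, -9.472]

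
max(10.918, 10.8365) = 10.918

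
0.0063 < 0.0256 True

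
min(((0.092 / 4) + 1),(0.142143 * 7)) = 0.995001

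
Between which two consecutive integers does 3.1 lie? 3 and 4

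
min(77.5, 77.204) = 77.204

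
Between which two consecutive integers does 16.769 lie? 16 and 17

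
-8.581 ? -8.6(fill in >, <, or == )>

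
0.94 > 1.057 False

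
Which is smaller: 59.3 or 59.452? 59.3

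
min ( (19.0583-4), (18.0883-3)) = 15.0583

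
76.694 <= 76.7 True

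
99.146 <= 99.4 True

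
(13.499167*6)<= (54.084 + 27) True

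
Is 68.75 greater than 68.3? Yes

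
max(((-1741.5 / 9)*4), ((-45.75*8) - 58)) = -424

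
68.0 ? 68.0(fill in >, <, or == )==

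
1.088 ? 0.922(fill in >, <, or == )>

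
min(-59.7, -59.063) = -59.7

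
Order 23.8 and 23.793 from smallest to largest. 23.793,23.8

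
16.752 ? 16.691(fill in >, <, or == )>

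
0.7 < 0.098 False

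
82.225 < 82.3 True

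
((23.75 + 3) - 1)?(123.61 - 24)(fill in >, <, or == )<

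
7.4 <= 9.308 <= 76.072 True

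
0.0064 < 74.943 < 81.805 True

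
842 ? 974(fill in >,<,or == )<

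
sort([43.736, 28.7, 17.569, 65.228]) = [17.569, 28.7, 43.736, 65.228]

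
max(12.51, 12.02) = 12.51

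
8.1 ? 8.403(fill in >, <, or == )<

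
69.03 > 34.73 True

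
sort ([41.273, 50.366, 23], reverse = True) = [50.366, 41.273, 23]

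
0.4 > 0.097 True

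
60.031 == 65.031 False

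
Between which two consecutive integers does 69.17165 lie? 69 and 70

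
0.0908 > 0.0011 True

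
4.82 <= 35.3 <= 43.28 True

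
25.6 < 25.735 True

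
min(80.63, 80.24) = 80.24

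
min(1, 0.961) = 0.961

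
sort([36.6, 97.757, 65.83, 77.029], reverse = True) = [97.757, 77.029, 65.83, 36.6]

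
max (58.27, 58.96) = 58.96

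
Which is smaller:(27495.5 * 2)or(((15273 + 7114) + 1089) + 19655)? (((15273 + 7114) + 1089) + 19655)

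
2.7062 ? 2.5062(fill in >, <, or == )>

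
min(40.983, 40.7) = 40.7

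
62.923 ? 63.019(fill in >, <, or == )<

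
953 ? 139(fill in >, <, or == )>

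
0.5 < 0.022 False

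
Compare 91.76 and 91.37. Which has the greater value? 91.76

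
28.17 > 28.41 False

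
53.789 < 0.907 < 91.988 False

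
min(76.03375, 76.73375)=76.03375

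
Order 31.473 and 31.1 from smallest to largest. 31.1, 31.473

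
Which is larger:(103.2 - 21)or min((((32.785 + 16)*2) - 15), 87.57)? min((((32.785 + 16)*2) - 15), 87.57)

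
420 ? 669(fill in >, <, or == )<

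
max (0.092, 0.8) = 0.8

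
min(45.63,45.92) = 45.63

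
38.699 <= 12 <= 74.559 False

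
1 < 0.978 False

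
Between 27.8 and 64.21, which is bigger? 64.21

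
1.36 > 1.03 True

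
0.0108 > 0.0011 True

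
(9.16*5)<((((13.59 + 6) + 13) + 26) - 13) False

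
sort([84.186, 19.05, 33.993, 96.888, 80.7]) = [19.05, 33.993, 80.7, 84.186, 96.888]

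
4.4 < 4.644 True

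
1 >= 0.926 True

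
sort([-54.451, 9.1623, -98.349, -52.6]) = [-98.349, -54.451, -52.6, 9.1623]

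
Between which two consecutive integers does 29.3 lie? 29 and 30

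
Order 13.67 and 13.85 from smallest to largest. 13.67, 13.85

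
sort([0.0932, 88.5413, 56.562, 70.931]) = [0.0932, 56.562, 70.931, 88.5413]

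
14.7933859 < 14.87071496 True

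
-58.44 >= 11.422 False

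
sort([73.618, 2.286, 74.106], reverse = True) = [74.106, 73.618, 2.286]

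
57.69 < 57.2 False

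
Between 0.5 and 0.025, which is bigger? 0.5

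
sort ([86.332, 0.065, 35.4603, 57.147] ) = [0.065, 35.4603, 57.147, 86.332]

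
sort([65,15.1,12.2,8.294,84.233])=[8.294,12.2,15.1,65,84.233]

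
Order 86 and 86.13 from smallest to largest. 86, 86.13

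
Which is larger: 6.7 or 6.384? 6.7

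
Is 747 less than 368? No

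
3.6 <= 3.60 True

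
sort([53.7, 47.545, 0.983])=[0.983, 47.545, 53.7]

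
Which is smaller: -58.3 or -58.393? -58.393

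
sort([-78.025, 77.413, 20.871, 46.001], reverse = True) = [77.413, 46.001, 20.871, -78.025]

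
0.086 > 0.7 False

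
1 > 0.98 True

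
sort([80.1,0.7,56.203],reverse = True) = [80.1,56.203,0.7]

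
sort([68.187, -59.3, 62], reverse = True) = [68.187, 62, -59.3]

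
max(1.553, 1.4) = 1.553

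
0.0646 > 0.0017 True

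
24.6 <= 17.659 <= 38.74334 False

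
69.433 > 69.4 True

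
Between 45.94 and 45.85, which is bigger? 45.94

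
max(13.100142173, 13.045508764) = 13.100142173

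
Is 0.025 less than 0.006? No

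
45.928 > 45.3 True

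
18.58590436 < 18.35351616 False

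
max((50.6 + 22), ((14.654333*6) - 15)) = 72.925998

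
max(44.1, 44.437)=44.437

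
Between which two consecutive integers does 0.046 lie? 0 and 1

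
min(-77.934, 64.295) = -77.934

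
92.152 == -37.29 False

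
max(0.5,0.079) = 0.5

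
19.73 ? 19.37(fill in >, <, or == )>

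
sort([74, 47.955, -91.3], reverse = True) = [74, 47.955, -91.3]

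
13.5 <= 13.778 True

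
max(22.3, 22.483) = 22.483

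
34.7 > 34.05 True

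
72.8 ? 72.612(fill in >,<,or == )>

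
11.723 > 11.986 False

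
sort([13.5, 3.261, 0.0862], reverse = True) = [13.5, 3.261, 0.0862]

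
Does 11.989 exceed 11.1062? Yes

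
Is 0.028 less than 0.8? Yes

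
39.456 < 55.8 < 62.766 True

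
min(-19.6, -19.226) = -19.6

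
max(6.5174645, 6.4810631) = 6.5174645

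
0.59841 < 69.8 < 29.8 False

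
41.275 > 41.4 False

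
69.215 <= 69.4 True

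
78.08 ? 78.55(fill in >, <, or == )<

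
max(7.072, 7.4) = 7.4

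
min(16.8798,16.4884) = 16.4884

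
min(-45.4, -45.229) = -45.4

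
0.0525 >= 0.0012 True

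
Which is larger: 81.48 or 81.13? 81.48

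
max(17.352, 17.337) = 17.352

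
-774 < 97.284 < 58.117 False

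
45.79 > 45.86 False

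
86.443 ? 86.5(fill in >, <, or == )<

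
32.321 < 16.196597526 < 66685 False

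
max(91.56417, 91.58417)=91.58417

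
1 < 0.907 False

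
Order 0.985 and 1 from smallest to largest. 0.985, 1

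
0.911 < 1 True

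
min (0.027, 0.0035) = 0.0035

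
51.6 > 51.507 True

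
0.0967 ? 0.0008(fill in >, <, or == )>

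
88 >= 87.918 True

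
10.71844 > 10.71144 True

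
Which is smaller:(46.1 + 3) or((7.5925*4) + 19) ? (46.1 + 3)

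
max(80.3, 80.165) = 80.3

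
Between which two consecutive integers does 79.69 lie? 79 and 80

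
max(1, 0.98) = 1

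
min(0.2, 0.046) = 0.046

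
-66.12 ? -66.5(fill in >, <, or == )>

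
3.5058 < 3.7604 True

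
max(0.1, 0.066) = 0.1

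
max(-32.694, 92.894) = 92.894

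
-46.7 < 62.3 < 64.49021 True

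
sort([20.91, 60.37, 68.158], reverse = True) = [68.158, 60.37, 20.91]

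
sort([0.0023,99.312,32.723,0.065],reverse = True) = [99.312,32.723,0.065,0.0023]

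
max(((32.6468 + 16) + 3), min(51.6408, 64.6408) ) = 51.6468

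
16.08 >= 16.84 False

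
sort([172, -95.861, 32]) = [-95.861, 32, 172]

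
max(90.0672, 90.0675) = 90.0675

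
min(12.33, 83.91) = 12.33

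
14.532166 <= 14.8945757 True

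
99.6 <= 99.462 False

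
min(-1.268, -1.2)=-1.268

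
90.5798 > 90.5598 True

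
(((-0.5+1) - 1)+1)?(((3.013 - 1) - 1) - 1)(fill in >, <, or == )>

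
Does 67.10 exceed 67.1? No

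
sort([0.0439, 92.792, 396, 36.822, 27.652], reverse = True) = [396, 92.792, 36.822, 27.652, 0.0439]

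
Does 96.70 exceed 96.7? No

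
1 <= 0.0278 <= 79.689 False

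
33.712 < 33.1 False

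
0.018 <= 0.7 True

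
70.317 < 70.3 False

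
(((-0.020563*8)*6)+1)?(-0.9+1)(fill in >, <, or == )<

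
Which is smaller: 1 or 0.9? 0.9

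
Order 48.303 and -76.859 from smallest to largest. -76.859, 48.303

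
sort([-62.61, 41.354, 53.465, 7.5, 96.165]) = [-62.61, 7.5, 41.354, 53.465, 96.165]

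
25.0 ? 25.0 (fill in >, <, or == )==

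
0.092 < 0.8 True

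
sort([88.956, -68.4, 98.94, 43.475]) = [-68.4, 43.475, 88.956, 98.94]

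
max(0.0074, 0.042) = 0.042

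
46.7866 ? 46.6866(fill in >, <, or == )>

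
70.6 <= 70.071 False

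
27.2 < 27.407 True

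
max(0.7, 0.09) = 0.7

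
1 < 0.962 False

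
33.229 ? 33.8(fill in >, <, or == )<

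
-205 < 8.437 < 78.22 True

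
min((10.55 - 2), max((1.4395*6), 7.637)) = 8.55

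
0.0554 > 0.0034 True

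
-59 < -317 False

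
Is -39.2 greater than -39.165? No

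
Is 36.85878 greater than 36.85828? Yes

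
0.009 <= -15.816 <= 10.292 False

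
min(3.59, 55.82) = 3.59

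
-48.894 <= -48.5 True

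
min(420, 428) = 420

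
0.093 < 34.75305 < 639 True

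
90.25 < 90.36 True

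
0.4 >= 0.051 True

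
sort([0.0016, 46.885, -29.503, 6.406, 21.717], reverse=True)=[46.885, 21.717, 6.406, 0.0016, -29.503]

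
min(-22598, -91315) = -91315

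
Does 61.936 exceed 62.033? No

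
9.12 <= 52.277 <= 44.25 False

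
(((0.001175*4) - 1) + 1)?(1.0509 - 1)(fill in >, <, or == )<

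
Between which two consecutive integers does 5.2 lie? 5 and 6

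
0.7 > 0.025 True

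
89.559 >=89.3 True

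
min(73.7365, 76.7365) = 73.7365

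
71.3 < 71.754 True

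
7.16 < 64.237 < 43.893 False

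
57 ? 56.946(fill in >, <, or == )>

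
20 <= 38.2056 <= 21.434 False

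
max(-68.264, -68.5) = -68.264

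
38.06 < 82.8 True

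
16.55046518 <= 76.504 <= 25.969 False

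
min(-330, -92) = -330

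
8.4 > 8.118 True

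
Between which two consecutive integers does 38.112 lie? 38 and 39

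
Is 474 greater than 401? Yes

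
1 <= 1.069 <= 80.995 True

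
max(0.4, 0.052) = 0.4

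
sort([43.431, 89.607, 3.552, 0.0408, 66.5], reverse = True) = [89.607, 66.5, 43.431, 3.552, 0.0408]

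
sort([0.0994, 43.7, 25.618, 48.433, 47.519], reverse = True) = [48.433, 47.519, 43.7, 25.618, 0.0994]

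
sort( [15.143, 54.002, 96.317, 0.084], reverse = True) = [96.317, 54.002, 15.143, 0.084]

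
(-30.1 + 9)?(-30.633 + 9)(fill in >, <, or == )>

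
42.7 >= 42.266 True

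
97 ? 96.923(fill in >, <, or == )>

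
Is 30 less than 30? No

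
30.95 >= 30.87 True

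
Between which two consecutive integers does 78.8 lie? 78 and 79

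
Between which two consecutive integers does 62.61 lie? 62 and 63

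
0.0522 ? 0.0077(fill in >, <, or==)>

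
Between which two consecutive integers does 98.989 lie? 98 and 99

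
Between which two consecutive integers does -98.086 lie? -99 and -98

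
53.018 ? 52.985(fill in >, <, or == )>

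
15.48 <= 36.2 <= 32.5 False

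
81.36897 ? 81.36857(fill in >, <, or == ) >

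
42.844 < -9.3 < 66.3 False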